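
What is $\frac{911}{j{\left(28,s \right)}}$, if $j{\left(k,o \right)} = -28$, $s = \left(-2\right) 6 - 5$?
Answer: $- \frac{911}{28} \approx -32.536$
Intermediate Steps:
$s = -17$ ($s = -12 - 5 = -17$)
$\frac{911}{j{\left(28,s \right)}} = \frac{911}{-28} = 911 \left(- \frac{1}{28}\right) = - \frac{911}{28}$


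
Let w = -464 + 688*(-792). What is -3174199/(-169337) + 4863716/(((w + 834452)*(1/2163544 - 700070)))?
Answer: 49638521245708887383303/2648116595314819599297 ≈ 18.745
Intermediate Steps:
w = -545360 (w = -464 - 544896 = -545360)
-3174199/(-169337) + 4863716/(((w + 834452)*(1/2163544 - 700070))) = -3174199/(-169337) + 4863716/(((-545360 + 834452)*(1/2163544 - 700070))) = -3174199*(-1/169337) + 4863716/((289092*(1/2163544 - 700070))) = 453457/24191 + 4863716/((289092*(-1514632248079/2163544))) = 453457/24191 + 4863716/(-109467016465413567/540886) = 453457/24191 + 4863716*(-540886/109467016465413567) = 453457/24191 - 2630715892376/109467016465413567 = 49638521245708887383303/2648116595314819599297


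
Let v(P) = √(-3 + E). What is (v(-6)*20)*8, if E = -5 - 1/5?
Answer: 32*I*√205 ≈ 458.17*I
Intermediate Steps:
E = -26/5 (E = -5 - 1*⅕ = -5 - ⅕ = -26/5 ≈ -5.2000)
v(P) = I*√205/5 (v(P) = √(-3 - 26/5) = √(-41/5) = I*√205/5)
(v(-6)*20)*8 = ((I*√205/5)*20)*8 = (4*I*√205)*8 = 32*I*√205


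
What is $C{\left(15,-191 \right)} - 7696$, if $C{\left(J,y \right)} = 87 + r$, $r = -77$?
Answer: $-7686$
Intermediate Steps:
$C{\left(J,y \right)} = 10$ ($C{\left(J,y \right)} = 87 - 77 = 10$)
$C{\left(15,-191 \right)} - 7696 = 10 - 7696 = -7686$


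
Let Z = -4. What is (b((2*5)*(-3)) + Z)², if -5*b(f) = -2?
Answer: 324/25 ≈ 12.960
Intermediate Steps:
b(f) = ⅖ (b(f) = -⅕*(-2) = ⅖)
(b((2*5)*(-3)) + Z)² = (⅖ - 4)² = (-18/5)² = 324/25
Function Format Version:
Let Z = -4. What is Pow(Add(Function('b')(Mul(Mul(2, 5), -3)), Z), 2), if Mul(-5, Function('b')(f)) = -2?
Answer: Rational(324, 25) ≈ 12.960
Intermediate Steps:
Function('b')(f) = Rational(2, 5) (Function('b')(f) = Mul(Rational(-1, 5), -2) = Rational(2, 5))
Pow(Add(Function('b')(Mul(Mul(2, 5), -3)), Z), 2) = Pow(Add(Rational(2, 5), -4), 2) = Pow(Rational(-18, 5), 2) = Rational(324, 25)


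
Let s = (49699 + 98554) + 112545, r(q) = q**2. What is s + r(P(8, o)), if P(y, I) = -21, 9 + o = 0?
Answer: 261239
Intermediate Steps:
o = -9 (o = -9 + 0 = -9)
s = 260798 (s = 148253 + 112545 = 260798)
s + r(P(8, o)) = 260798 + (-21)**2 = 260798 + 441 = 261239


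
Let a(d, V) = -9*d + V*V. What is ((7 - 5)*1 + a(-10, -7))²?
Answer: 19881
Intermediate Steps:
a(d, V) = V² - 9*d (a(d, V) = -9*d + V² = V² - 9*d)
((7 - 5)*1 + a(-10, -7))² = ((7 - 5)*1 + ((-7)² - 9*(-10)))² = (2*1 + (49 + 90))² = (2 + 139)² = 141² = 19881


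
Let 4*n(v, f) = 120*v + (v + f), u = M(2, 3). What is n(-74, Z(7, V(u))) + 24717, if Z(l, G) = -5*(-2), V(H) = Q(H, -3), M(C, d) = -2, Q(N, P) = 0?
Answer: 22481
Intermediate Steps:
u = -2
V(H) = 0
Z(l, G) = 10
n(v, f) = f/4 + 121*v/4 (n(v, f) = (120*v + (v + f))/4 = (120*v + (f + v))/4 = (f + 121*v)/4 = f/4 + 121*v/4)
n(-74, Z(7, V(u))) + 24717 = ((¼)*10 + (121/4)*(-74)) + 24717 = (5/2 - 4477/2) + 24717 = -2236 + 24717 = 22481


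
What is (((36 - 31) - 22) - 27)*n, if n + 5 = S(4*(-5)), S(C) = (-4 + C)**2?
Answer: -25124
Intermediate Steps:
n = 571 (n = -5 + (-4 + 4*(-5))**2 = -5 + (-4 - 20)**2 = -5 + (-24)**2 = -5 + 576 = 571)
(((36 - 31) - 22) - 27)*n = (((36 - 31) - 22) - 27)*571 = ((5 - 22) - 27)*571 = (-17 - 27)*571 = -44*571 = -25124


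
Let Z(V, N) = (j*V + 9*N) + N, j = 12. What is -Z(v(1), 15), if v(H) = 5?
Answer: -210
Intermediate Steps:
Z(V, N) = 10*N + 12*V (Z(V, N) = (12*V + 9*N) + N = (9*N + 12*V) + N = 10*N + 12*V)
-Z(v(1), 15) = -(10*15 + 12*5) = -(150 + 60) = -1*210 = -210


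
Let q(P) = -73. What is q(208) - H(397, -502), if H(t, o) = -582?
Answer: 509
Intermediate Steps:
q(208) - H(397, -502) = -73 - 1*(-582) = -73 + 582 = 509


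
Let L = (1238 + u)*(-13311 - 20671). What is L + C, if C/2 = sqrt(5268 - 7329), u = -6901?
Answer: 192440066 + 6*I*sqrt(229) ≈ 1.9244e+8 + 90.797*I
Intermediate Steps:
C = 6*I*sqrt(229) (C = 2*sqrt(5268 - 7329) = 2*sqrt(-2061) = 2*(3*I*sqrt(229)) = 6*I*sqrt(229) ≈ 90.797*I)
L = 192440066 (L = (1238 - 6901)*(-13311 - 20671) = -5663*(-33982) = 192440066)
L + C = 192440066 + 6*I*sqrt(229)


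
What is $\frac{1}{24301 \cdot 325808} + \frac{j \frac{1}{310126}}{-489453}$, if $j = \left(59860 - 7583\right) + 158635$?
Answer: $- \frac{278289262548103}{200301320028963150704} \approx -1.3894 \cdot 10^{-6}$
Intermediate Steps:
$j = 210912$ ($j = 52277 + 158635 = 210912$)
$\frac{1}{24301 \cdot 325808} + \frac{j \frac{1}{310126}}{-489453} = \frac{1}{24301 \cdot 325808} + \frac{210912 \cdot \frac{1}{310126}}{-489453} = \frac{1}{24301} \cdot \frac{1}{325808} + 210912 \cdot \frac{1}{310126} \left(- \frac{1}{489453}\right) = \frac{1}{7917460208} + \frac{105456}{155063} \left(- \frac{1}{489453}\right) = \frac{1}{7917460208} - \frac{35152}{25298683513} = - \frac{278289262548103}{200301320028963150704}$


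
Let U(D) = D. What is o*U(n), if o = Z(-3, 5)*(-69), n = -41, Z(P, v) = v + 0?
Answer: 14145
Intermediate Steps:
Z(P, v) = v
o = -345 (o = 5*(-69) = -345)
o*U(n) = -345*(-41) = 14145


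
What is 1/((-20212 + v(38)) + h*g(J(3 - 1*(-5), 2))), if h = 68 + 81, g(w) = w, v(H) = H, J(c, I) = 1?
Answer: -1/20025 ≈ -4.9938e-5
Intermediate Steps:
h = 149
1/((-20212 + v(38)) + h*g(J(3 - 1*(-5), 2))) = 1/((-20212 + 38) + 149*1) = 1/(-20174 + 149) = 1/(-20025) = -1/20025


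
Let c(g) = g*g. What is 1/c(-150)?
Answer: 1/22500 ≈ 4.4444e-5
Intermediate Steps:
c(g) = g²
1/c(-150) = 1/((-150)²) = 1/22500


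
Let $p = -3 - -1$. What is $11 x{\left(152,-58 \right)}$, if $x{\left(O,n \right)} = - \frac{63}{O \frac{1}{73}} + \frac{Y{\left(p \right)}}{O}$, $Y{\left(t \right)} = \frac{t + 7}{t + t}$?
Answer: $- \frac{202411}{608} \approx -332.91$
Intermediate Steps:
$p = -2$ ($p = -3 + 1 = -2$)
$Y{\left(t \right)} = \frac{7 + t}{2 t}$
$x{\left(O,n \right)} = - \frac{18401}{4 O}$ ($x{\left(O,n \right)} = - \frac{63}{O \frac{1}{73}} + \frac{\frac{1}{2} \frac{1}{-2} \left(7 - 2\right)}{O} = - \frac{63}{O \frac{1}{73}} + \frac{\frac{1}{2} \left(- \frac{1}{2}\right) 5}{O} = - \frac{63}{\frac{1}{73} O} - \frac{5}{4 O} = - 63 \frac{73}{O} - \frac{5}{4 O} = - \frac{4599}{O} - \frac{5}{4 O} = - \frac{18401}{4 O}$)
$11 x{\left(152,-58 \right)} = 11 \left(- \frac{18401}{4 \cdot 152}\right) = 11 \left(\left(- \frac{18401}{4}\right) \frac{1}{152}\right) = 11 \left(- \frac{18401}{608}\right) = - \frac{202411}{608}$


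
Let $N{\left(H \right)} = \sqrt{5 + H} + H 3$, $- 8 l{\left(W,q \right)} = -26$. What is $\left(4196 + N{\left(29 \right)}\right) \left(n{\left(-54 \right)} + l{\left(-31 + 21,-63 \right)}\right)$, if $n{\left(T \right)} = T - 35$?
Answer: $- \frac{1469069}{4} - \frac{343 \sqrt{34}}{4} \approx -3.6777 \cdot 10^{5}$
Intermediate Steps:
$l{\left(W,q \right)} = \frac{13}{4}$ ($l{\left(W,q \right)} = \left(- \frac{1}{8}\right) \left(-26\right) = \frac{13}{4}$)
$N{\left(H \right)} = \sqrt{5 + H} + 3 H$
$n{\left(T \right)} = -35 + T$ ($n{\left(T \right)} = T - 35 = -35 + T$)
$\left(4196 + N{\left(29 \right)}\right) \left(n{\left(-54 \right)} + l{\left(-31 + 21,-63 \right)}\right) = \left(4196 + \left(\sqrt{5 + 29} + 3 \cdot 29\right)\right) \left(\left(-35 - 54\right) + \frac{13}{4}\right) = \left(4196 + \left(\sqrt{34} + 87\right)\right) \left(-89 + \frac{13}{4}\right) = \left(4196 + \left(87 + \sqrt{34}\right)\right) \left(- \frac{343}{4}\right) = \left(4283 + \sqrt{34}\right) \left(- \frac{343}{4}\right) = - \frac{1469069}{4} - \frac{343 \sqrt{34}}{4}$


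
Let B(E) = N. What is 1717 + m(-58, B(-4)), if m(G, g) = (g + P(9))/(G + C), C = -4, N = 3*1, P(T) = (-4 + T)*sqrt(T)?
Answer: 53218/31 ≈ 1716.7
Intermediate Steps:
P(T) = sqrt(T)*(-4 + T)
N = 3
B(E) = 3
m(G, g) = (15 + g)/(-4 + G) (m(G, g) = (g + sqrt(9)*(-4 + 9))/(G - 4) = (g + 3*5)/(-4 + G) = (g + 15)/(-4 + G) = (15 + g)/(-4 + G))
1717 + m(-58, B(-4)) = 1717 + (15 + 3)/(-4 - 58) = 1717 + 18/(-62) = 1717 - 1/62*18 = 1717 - 9/31 = 53218/31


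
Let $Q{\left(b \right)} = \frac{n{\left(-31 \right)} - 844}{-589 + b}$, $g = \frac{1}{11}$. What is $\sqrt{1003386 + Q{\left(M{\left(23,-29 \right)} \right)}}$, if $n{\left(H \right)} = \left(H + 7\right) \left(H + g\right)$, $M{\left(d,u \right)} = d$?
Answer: $\frac{2 \sqrt{2430895923335}}{3113} \approx 1001.7$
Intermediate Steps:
$g = \frac{1}{11} \approx 0.090909$
$n{\left(H \right)} = \left(7 + H\right) \left(\frac{1}{11} + H\right)$ ($n{\left(H \right)} = \left(H + 7\right) \left(H + \frac{1}{11}\right) = \left(7 + H\right) \left(\frac{1}{11} + H\right)$)
$Q{\left(b \right)} = - \frac{1124}{11 \left(-589 + b\right)}$ ($Q{\left(b \right)} = \frac{\left(\frac{7}{11} + \left(-31\right)^{2} + \frac{78}{11} \left(-31\right)\right) - 844}{-589 + b} = \frac{\left(\frac{7}{11} + 961 - \frac{2418}{11}\right) - 844}{-589 + b} = \frac{\frac{8160}{11} - 844}{-589 + b} = - \frac{1124}{11 \left(-589 + b\right)}$)
$\sqrt{1003386 + Q{\left(M{\left(23,-29 \right)} \right)}} = \sqrt{1003386 - \frac{1124}{-6479 + 11 \cdot 23}} = \sqrt{1003386 - \frac{1124}{-6479 + 253}} = \sqrt{1003386 - \frac{1124}{-6226}} = \sqrt{1003386 - - \frac{562}{3113}} = \sqrt{1003386 + \frac{562}{3113}} = \sqrt{\frac{3123541180}{3113}} = \frac{2 \sqrt{2430895923335}}{3113}$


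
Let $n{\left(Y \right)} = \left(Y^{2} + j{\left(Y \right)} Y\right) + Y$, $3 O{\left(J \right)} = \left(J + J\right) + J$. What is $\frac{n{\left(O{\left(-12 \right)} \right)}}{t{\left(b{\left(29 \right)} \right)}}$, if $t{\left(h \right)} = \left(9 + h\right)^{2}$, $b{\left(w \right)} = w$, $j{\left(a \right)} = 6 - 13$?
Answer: $\frac{54}{361} \approx 0.14958$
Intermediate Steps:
$j{\left(a \right)} = -7$ ($j{\left(a \right)} = 6 - 13 = -7$)
$O{\left(J \right)} = J$ ($O{\left(J \right)} = \frac{\left(J + J\right) + J}{3} = \frac{2 J + J}{3} = \frac{3 J}{3} = J$)
$n{\left(Y \right)} = Y^{2} - 6 Y$ ($n{\left(Y \right)} = \left(Y^{2} - 7 Y\right) + Y = Y^{2} - 6 Y$)
$\frac{n{\left(O{\left(-12 \right)} \right)}}{t{\left(b{\left(29 \right)} \right)}} = \frac{\left(-12\right) \left(-6 - 12\right)}{\left(9 + 29\right)^{2}} = \frac{\left(-12\right) \left(-18\right)}{38^{2}} = \frac{216}{1444} = 216 \cdot \frac{1}{1444} = \frac{54}{361}$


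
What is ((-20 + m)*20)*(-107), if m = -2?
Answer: 47080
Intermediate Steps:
((-20 + m)*20)*(-107) = ((-20 - 2)*20)*(-107) = -22*20*(-107) = -440*(-107) = 47080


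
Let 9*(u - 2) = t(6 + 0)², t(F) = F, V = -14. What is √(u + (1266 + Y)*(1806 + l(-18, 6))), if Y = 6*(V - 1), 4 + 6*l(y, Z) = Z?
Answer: √2124254 ≈ 1457.5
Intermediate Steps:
l(y, Z) = -⅔ + Z/6
Y = -90 (Y = 6*(-14 - 1) = 6*(-15) = -90)
u = 6 (u = 2 + (6 + 0)²/9 = 2 + (⅑)*6² = 2 + (⅑)*36 = 2 + 4 = 6)
√(u + (1266 + Y)*(1806 + l(-18, 6))) = √(6 + (1266 - 90)*(1806 + (-⅔ + (⅙)*6))) = √(6 + 1176*(1806 + (-⅔ + 1))) = √(6 + 1176*(1806 + ⅓)) = √(6 + 1176*(5419/3)) = √(6 + 2124248) = √2124254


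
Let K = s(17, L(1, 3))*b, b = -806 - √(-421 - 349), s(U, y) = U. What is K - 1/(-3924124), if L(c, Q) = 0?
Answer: -53768347047/3924124 - 17*I*√770 ≈ -13702.0 - 471.73*I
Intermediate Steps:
b = -806 - I*√770 (b = -806 - √(-770) = -806 - I*√770 ≈ -806.0 - 27.749*I)
K = -13702 - 17*I*√770 (K = 17*(-806 - I*√770) = -13702 - 17*I*√770 ≈ -13702.0 - 471.73*I)
K - 1/(-3924124) = (-13702 - 17*I*√770) - 1/(-3924124) = (-13702 - 17*I*√770) - 1*(-1/3924124) = (-13702 - 17*I*√770) + 1/3924124 = -53768347047/3924124 - 17*I*√770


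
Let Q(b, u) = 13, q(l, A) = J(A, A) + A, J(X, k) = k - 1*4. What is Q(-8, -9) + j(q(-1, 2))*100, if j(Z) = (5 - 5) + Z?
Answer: 13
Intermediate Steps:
J(X, k) = -4 + k (J(X, k) = k - 4 = -4 + k)
q(l, A) = -4 + 2*A (q(l, A) = (-4 + A) + A = -4 + 2*A)
j(Z) = Z (j(Z) = 0 + Z = Z)
Q(-8, -9) + j(q(-1, 2))*100 = 13 + (-4 + 2*2)*100 = 13 + (-4 + 4)*100 = 13 + 0*100 = 13 + 0 = 13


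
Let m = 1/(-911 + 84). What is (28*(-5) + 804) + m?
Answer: 549127/827 ≈ 664.00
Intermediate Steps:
m = -1/827 (m = 1/(-827) = -1/827 ≈ -0.0012092)
(28*(-5) + 804) + m = (28*(-5) + 804) - 1/827 = (-140 + 804) - 1/827 = 664 - 1/827 = 549127/827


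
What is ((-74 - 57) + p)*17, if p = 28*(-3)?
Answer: -3655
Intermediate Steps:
p = -84
((-74 - 57) + p)*17 = ((-74 - 57) - 84)*17 = (-131 - 84)*17 = -215*17 = -3655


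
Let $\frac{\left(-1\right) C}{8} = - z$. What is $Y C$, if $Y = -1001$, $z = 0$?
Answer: $0$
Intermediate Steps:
$C = 0$ ($C = - 8 \left(\left(-1\right) 0\right) = \left(-8\right) 0 = 0$)
$Y C = \left(-1001\right) 0 = 0$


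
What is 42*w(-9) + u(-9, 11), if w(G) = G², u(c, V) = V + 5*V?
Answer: 3468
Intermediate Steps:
u(c, V) = 6*V
42*w(-9) + u(-9, 11) = 42*(-9)² + 6*11 = 42*81 + 66 = 3402 + 66 = 3468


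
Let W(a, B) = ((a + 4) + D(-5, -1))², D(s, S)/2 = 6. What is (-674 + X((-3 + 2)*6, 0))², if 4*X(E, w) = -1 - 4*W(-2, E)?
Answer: 12117361/16 ≈ 7.5734e+5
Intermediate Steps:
D(s, S) = 12 (D(s, S) = 2*6 = 12)
W(a, B) = (16 + a)² (W(a, B) = ((a + 4) + 12)² = ((4 + a) + 12)² = (16 + a)²)
X(E, w) = -785/4 (X(E, w) = (-1 - 4*(16 - 2)²)/4 = (-1 - 4*14²)/4 = (-1 - 4*196)/4 = (-1 - 784)/4 = (¼)*(-785) = -785/4)
(-674 + X((-3 + 2)*6, 0))² = (-674 - 785/4)² = (-3481/4)² = 12117361/16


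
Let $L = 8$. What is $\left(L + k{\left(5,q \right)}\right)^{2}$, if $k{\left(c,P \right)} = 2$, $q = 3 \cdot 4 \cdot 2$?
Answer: $100$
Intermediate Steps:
$q = 24$ ($q = 12 \cdot 2 = 24$)
$\left(L + k{\left(5,q \right)}\right)^{2} = \left(8 + 2\right)^{2} = 10^{2} = 100$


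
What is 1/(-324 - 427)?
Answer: -1/751 ≈ -0.0013316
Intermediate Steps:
1/(-324 - 427) = 1/(-751) = -1/751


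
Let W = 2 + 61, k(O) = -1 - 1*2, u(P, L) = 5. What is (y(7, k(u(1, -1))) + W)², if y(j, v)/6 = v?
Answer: 2025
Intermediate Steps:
k(O) = -3 (k(O) = -1 - 2 = -3)
y(j, v) = 6*v
W = 63
(y(7, k(u(1, -1))) + W)² = (6*(-3) + 63)² = (-18 + 63)² = 45² = 2025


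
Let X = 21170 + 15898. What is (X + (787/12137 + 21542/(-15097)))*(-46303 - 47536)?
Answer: -637336181394005343/183232289 ≈ -3.4783e+9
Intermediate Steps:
X = 37068
(X + (787/12137 + 21542/(-15097)))*(-46303 - 47536) = (37068 + (787/12137 + 21542/(-15097)))*(-46303 - 47536) = (37068 + (787*(1/12137) + 21542*(-1/15097)))*(-93839) = (37068 + (787/12137 - 21542/15097))*(-93839) = (37068 - 249573915/183232289)*(-93839) = (6791804914737/183232289)*(-93839) = -637336181394005343/183232289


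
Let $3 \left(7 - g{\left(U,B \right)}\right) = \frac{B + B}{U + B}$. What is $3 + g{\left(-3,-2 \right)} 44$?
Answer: $\frac{4489}{15} \approx 299.27$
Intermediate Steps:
$g{\left(U,B \right)} = 7 - \frac{2 B}{3 \left(B + U\right)}$ ($g{\left(U,B \right)} = 7 - \frac{\left(B + B\right) \frac{1}{U + B}}{3} = 7 - \frac{2 B \frac{1}{B + U}}{3} = 7 - \frac{2 B}{3 \left(B + U\right)}$)
$3 + g{\left(-3,-2 \right)} 44 = 3 + \frac{7 \left(-3\right) + \frac{19}{3} \left(-2\right)}{-2 - 3} \cdot 44 = 3 + \frac{-21 - \frac{38}{3}}{-5} \cdot 44 = 3 + \left(- \frac{1}{5}\right) \left(- \frac{101}{3}\right) 44 = 3 + \frac{101}{15} \cdot 44 = 3 + \frac{4444}{15} = \frac{4489}{15}$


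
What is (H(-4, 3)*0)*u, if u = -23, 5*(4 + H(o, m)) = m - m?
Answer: 0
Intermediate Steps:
H(o, m) = -4 (H(o, m) = -4 + (m - m)/5 = -4 + (1/5)*0 = -4 + 0 = -4)
(H(-4, 3)*0)*u = -4*0*(-23) = 0*(-23) = 0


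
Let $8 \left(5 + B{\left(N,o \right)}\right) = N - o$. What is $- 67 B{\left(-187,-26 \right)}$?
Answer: $\frac{13467}{8} \approx 1683.4$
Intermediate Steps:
$B{\left(N,o \right)} = -5 - \frac{o}{8} + \frac{N}{8}$ ($B{\left(N,o \right)} = -5 + \frac{N - o}{8} = -5 + \left(- \frac{o}{8} + \frac{N}{8}\right) = -5 - \frac{o}{8} + \frac{N}{8}$)
$- 67 B{\left(-187,-26 \right)} = - 67 \left(-5 - - \frac{13}{4} + \frac{1}{8} \left(-187\right)\right) = - 67 \left(-5 + \frac{13}{4} - \frac{187}{8}\right) = \left(-67\right) \left(- \frac{201}{8}\right) = \frac{13467}{8}$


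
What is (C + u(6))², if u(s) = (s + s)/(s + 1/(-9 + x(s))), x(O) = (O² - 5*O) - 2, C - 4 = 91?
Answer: 7924225/841 ≈ 9422.4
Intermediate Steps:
C = 95 (C = 4 + 91 = 95)
x(O) = -2 + O² - 5*O
u(s) = 2*s/(s + 1/(-11 + s² - 5*s)) (u(s) = (s + s)/(s + 1/(-9 + (-2 + s² - 5*s))) = (2*s)/(s + 1/(-11 + s² - 5*s)) = 2*s/(s + 1/(-11 + s² - 5*s)))
(C + u(6))² = (95 + 2*6*(-11 + 6² - 5*6)/(1 + 6³ - 11*6 - 5*6²))² = (95 + 2*6*(-11 + 36 - 30)/(1 + 216 - 66 - 5*36))² = (95 + 2*6*(-5)/(1 + 216 - 66 - 180))² = (95 + 2*6*(-5)/(-29))² = (95 + 2*6*(-1/29)*(-5))² = (95 + 60/29)² = (2815/29)² = 7924225/841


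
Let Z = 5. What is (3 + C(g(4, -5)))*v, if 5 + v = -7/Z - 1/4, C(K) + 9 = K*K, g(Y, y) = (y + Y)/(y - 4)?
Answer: 12901/324 ≈ 39.818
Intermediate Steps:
g(Y, y) = (Y + y)/(-4 + y)
C(K) = -9 + K² (C(K) = -9 + K*K = -9 + K²)
v = -133/20 (v = -5 + (-7/5 - 1/4) = -5 + (-7*⅕ - 1*¼) = -5 + (-7/5 - ¼) = -5 - 33/20 = -133/20 ≈ -6.6500)
(3 + C(g(4, -5)))*v = (3 + (-9 + ((4 - 5)/(-4 - 5))²))*(-133/20) = (3 + (-9 + (-1/(-9))²))*(-133/20) = (3 + (-9 + (-⅑*(-1))²))*(-133/20) = (3 + (-9 + (⅑)²))*(-133/20) = (3 + (-9 + 1/81))*(-133/20) = (3 - 728/81)*(-133/20) = -485/81*(-133/20) = 12901/324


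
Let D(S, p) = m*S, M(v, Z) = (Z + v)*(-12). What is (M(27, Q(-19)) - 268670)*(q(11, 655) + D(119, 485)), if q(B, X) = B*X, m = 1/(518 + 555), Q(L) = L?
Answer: -2077852522344/1073 ≈ -1.9365e+9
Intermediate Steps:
M(v, Z) = -12*Z - 12*v
m = 1/1073 ≈ 0.00093197
D(S, p) = S/1073
(M(27, Q(-19)) - 268670)*(q(11, 655) + D(119, 485)) = ((-12*(-19) - 12*27) - 268670)*(11*655 + (1/1073)*119) = ((228 - 324) - 268670)*(7205 + 119/1073) = (-96 - 268670)*(7731084/1073) = -268766*7731084/1073 = -2077852522344/1073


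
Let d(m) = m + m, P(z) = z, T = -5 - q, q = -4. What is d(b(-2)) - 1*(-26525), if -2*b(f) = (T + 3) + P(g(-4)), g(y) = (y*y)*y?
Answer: 26587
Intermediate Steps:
g(y) = y³ (g(y) = y²*y = y³)
T = -1 (T = -5 - 1*(-4) = -5 + 4 = -1)
b(f) = 31 (b(f) = -((-1 + 3) + (-4)³)/2 = -(2 - 64)/2 = -½*(-62) = 31)
d(m) = 2*m
d(b(-2)) - 1*(-26525) = 2*31 - 1*(-26525) = 62 + 26525 = 26587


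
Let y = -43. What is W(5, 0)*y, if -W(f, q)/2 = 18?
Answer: 1548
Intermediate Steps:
W(f, q) = -36 (W(f, q) = -2*18 = -36)
W(5, 0)*y = -36*(-43) = 1548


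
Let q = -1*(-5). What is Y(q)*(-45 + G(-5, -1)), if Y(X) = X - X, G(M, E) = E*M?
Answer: 0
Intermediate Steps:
q = 5
Y(X) = 0
Y(q)*(-45 + G(-5, -1)) = 0*(-45 - 1*(-5)) = 0*(-45 + 5) = 0*(-40) = 0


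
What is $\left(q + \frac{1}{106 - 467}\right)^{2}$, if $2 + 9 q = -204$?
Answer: $\frac{5531640625}{10556001} \approx 524.03$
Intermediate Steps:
$q = - \frac{206}{9}$ ($q = - \frac{2}{9} + \frac{1}{9} \left(-204\right) = - \frac{2}{9} - \frac{68}{3} = - \frac{206}{9} \approx -22.889$)
$\left(q + \frac{1}{106 - 467}\right)^{2} = \left(- \frac{206}{9} + \frac{1}{106 - 467}\right)^{2} = \left(- \frac{206}{9} + \frac{1}{-361}\right)^{2} = \left(- \frac{206}{9} - \frac{1}{361}\right)^{2} = \left(- \frac{74375}{3249}\right)^{2} = \frac{5531640625}{10556001}$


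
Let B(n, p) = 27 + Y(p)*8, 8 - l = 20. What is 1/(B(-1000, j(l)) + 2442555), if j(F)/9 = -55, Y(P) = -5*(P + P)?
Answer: 1/2482182 ≈ 4.0287e-7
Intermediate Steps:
l = -12 (l = 8 - 1*20 = 8 - 20 = -12)
Y(P) = -10*P
j(F) = -495 (j(F) = 9*(-55) = -495)
B(n, p) = 27 - 80*p (B(n, p) = 27 - 10*p*8 = 27 - 80*p)
1/(B(-1000, j(l)) + 2442555) = 1/((27 - 80*(-495)) + 2442555) = 1/((27 + 39600) + 2442555) = 1/(39627 + 2442555) = 1/2482182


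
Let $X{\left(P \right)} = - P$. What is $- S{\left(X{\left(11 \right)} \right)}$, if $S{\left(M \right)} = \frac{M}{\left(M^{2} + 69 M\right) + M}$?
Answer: $- \frac{1}{59} \approx -0.016949$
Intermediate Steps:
$S{\left(M \right)} = \frac{M}{M^{2} + 70 M}$
$- S{\left(X{\left(11 \right)} \right)} = - \frac{1}{70 - 11} = - \frac{1}{59}$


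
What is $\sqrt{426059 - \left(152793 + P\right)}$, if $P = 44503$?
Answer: $\sqrt{228763} \approx 478.29$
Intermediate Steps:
$\sqrt{426059 - \left(152793 + P\right)} = \sqrt{426059 + \left(-208779 + \left(55986 - 44503\right)\right)} = \sqrt{426059 + \left(-208779 + 11483\right)} = \sqrt{426059 - 197296} = \sqrt{228763}$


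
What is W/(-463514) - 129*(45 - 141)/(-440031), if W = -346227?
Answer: 48870151887/67986842978 ≈ 0.71882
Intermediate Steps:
W/(-463514) - 129*(45 - 141)/(-440031) = -346227/(-463514) - 129*(45 - 141)/(-440031) = -346227*(-1/463514) - 129*(-96)*(-1/440031) = 346227/463514 + 12384*(-1/440031) = 346227/463514 - 4128/146677 = 48870151887/67986842978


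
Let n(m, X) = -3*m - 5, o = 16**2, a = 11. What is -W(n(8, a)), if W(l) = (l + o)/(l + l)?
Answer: 227/58 ≈ 3.9138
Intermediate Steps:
o = 256
n(m, X) = -5 - 3*m
W(l) = (256 + l)/(2*l) (W(l) = (l + 256)/(l + l) = (256 + l)/((2*l)) = (256 + l)*(1/(2*l)) = (256 + l)/(2*l))
-W(n(8, a)) = -(256 + (-5 - 3*8))/(2*(-5 - 3*8)) = -(256 + (-5 - 24))/(2*(-5 - 24)) = -(256 - 29)/(2*(-29)) = -(-1)*227/(2*29) = -1*(-227/58) = 227/58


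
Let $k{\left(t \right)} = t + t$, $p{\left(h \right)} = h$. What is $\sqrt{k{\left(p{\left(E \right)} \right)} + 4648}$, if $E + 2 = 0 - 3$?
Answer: $\sqrt{4638} \approx 68.103$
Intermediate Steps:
$E = -5$ ($E = -2 + \left(0 - 3\right) = -2 - 3 = -5$)
$k{\left(t \right)} = 2 t$
$\sqrt{k{\left(p{\left(E \right)} \right)} + 4648} = \sqrt{2 \left(-5\right) + 4648} = \sqrt{-10 + 4648} = \sqrt{4638}$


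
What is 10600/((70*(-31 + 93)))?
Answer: 530/217 ≈ 2.4424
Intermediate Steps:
10600/((70*(-31 + 93))) = 10600/((70*62)) = 10600/4340 = 10600*(1/4340) = 530/217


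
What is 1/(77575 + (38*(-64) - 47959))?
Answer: 1/27184 ≈ 3.6786e-5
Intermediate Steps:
1/(77575 + (38*(-64) - 47959)) = 1/(77575 + (-2432 - 47959)) = 1/(77575 - 50391) = 1/27184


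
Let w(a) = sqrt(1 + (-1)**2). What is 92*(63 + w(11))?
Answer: 5796 + 92*sqrt(2) ≈ 5926.1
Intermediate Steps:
w(a) = sqrt(2) (w(a) = sqrt(1 + 1) = sqrt(2))
92*(63 + w(11)) = 92*(63 + sqrt(2)) = 5796 + 92*sqrt(2)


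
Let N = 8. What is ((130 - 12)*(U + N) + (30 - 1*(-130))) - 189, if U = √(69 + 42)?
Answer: 915 + 118*√111 ≈ 2158.2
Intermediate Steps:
U = √111 ≈ 10.536
((130 - 12)*(U + N) + (30 - 1*(-130))) - 189 = ((130 - 12)*(√111 + 8) + (30 - 1*(-130))) - 189 = (118*(8 + √111) + (30 + 130)) - 189 = ((944 + 118*√111) + 160) - 189 = (1104 + 118*√111) - 189 = 915 + 118*√111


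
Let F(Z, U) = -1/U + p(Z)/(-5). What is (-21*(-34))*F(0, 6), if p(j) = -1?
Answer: 119/5 ≈ 23.800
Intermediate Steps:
F(Z, U) = ⅕ - 1/U (F(Z, U) = -1/U - 1/(-5) = -1/U - 1*(-⅕) = -1/U + ⅕ = ⅕ - 1/U)
(-21*(-34))*F(0, 6) = (-21*(-34))*((⅕)*(-5 + 6)/6) = 714*((⅕)*(⅙)*1) = 714*(1/30) = 119/5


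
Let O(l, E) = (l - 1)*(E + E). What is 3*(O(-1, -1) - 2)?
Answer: 6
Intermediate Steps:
O(l, E) = 2*E*(-1 + l) (O(l, E) = (-1 + l)*(2*E) = 2*E*(-1 + l))
3*(O(-1, -1) - 2) = 3*(2*(-1)*(-1 - 1) - 2) = 3*(2*(-1)*(-2) - 2) = 3*(4 - 2) = 3*2 = 6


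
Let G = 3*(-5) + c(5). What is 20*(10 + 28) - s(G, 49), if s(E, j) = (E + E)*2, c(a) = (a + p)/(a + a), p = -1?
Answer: 4092/5 ≈ 818.40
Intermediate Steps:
c(a) = (-1 + a)/(2*a) (c(a) = (a - 1)/(a + a) = (-1 + a)/((2*a)) = (-1 + a)*(1/(2*a)) = (-1 + a)/(2*a))
G = -73/5 (G = 3*(-5) + (1/2)*(-1 + 5)/5 = -15 + (1/2)*(1/5)*4 = -15 + 2/5 = -73/5 ≈ -14.600)
s(E, j) = 4*E (s(E, j) = (2*E)*2 = 4*E)
20*(10 + 28) - s(G, 49) = 20*(10 + 28) - 4*(-73)/5 = 20*38 - 1*(-292/5) = 760 + 292/5 = 4092/5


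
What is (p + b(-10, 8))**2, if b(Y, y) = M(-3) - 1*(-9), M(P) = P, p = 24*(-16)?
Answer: 142884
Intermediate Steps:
p = -384
b(Y, y) = 6 (b(Y, y) = -3 - 1*(-9) = -3 + 9 = 6)
(p + b(-10, 8))**2 = (-384 + 6)**2 = (-378)**2 = 142884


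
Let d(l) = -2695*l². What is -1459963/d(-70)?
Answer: 1459963/13205500 ≈ 0.11056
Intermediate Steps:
-1459963/d(-70) = -1459963/((-2695*(-70)²)) = -1459963/((-2695*4900)) = -1459963/(-13205500) = -1459963*(-1/13205500) = 1459963/13205500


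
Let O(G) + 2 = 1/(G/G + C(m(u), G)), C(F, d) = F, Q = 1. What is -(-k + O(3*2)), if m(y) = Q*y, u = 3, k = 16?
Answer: 71/4 ≈ 17.750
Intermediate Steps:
m(y) = y (m(y) = 1*y = y)
O(G) = -7/4 (O(G) = -2 + 1/(G/G + 3) = -2 + 1/(1 + 3) = -2 + 1/4 = -7/4)
-(-k + O(3*2)) = -(-1*16 - 7/4) = -(-16 - 7/4) = -1*(-71/4) = 71/4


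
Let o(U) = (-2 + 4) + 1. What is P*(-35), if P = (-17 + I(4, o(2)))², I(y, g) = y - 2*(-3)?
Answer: -1715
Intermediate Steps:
o(U) = 3 (o(U) = 2 + 1 = 3)
I(y, g) = 6 + y (I(y, g) = y + 6 = 6 + y)
P = 49 (P = (-17 + (6 + 4))² = (-17 + 10)² = (-7)² = 49)
P*(-35) = 49*(-35) = -1715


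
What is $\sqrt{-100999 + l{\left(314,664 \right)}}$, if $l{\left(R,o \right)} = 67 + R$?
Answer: $i \sqrt{100618} \approx 317.2 i$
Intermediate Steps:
$\sqrt{-100999 + l{\left(314,664 \right)}} = \sqrt{-100999 + \left(67 + 314\right)} = \sqrt{-100999 + 381} = \sqrt{-100618} = i \sqrt{100618}$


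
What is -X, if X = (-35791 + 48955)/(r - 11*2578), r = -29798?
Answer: 3291/14539 ≈ 0.22636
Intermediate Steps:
X = -3291/14539 (X = (-35791 + 48955)/(-29798 - 11*2578) = 13164/(-29798 - 28358) = 13164/(-58156) = 13164*(-1/58156) = -3291/14539 ≈ -0.22636)
-X = -1*(-3291/14539) = 3291/14539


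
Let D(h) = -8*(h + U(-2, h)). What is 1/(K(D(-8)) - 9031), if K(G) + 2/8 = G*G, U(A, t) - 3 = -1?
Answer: -4/26909 ≈ -0.00014865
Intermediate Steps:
U(A, t) = 2 (U(A, t) = 3 - 1 = 2)
D(h) = -16 - 8*h (D(h) = -8*(h + 2) = -8*(2 + h) = -16 - 8*h)
K(G) = -¼ + G² (K(G) = -¼ + G*G = -¼ + G²)
1/(K(D(-8)) - 9031) = 1/((-¼ + (-16 - 8*(-8))²) - 9031) = 1/((-¼ + (-16 + 64)²) - 9031) = 1/((-¼ + 48²) - 9031) = 1/((-¼ + 2304) - 9031) = 1/(9215/4 - 9031) = 1/(-26909/4) = -4/26909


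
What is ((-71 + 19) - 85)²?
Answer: 18769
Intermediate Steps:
((-71 + 19) - 85)² = (-52 - 85)² = (-137)² = 18769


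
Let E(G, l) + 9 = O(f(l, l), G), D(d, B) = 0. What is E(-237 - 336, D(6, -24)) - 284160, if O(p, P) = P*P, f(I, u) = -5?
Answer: 44160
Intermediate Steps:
O(p, P) = P**2
E(G, l) = -9 + G**2
E(-237 - 336, D(6, -24)) - 284160 = (-9 + (-237 - 336)**2) - 284160 = (-9 + (-573)**2) - 284160 = (-9 + 328329) - 284160 = 328320 - 284160 = 44160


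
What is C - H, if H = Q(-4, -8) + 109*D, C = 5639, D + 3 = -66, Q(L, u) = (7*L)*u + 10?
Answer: 12926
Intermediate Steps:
Q(L, u) = 10 + 7*L*u (Q(L, u) = 7*L*u + 10 = 10 + 7*L*u)
D = -69 (D = -3 - 66 = -69)
H = -7287 (H = (10 + 7*(-4)*(-8)) + 109*(-69) = (10 + 224) - 7521 = 234 - 7521 = -7287)
C - H = 5639 - 1*(-7287) = 5639 + 7287 = 12926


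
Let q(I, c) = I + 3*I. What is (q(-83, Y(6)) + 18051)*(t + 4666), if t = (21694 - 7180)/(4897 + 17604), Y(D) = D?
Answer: 1860569065420/22501 ≈ 8.2688e+7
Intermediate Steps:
q(I, c) = 4*I
t = 14514/22501 ≈ 0.64504
(q(-83, Y(6)) + 18051)*(t + 4666) = (4*(-83) + 18051)*(14514/22501 + 4666) = (-332 + 18051)*(105004180/22501) = 17719*(105004180/22501) = 1860569065420/22501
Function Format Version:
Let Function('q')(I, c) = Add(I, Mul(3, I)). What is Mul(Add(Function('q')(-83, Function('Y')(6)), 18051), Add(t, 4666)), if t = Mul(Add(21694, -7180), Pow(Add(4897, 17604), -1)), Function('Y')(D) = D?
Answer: Rational(1860569065420, 22501) ≈ 8.2688e+7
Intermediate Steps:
Function('q')(I, c) = Mul(4, I)
t = Rational(14514, 22501) (t = Mul(14514, Pow(22501, -1)) = Mul(14514, Rational(1, 22501)) = Rational(14514, 22501) ≈ 0.64504)
Mul(Add(Function('q')(-83, Function('Y')(6)), 18051), Add(t, 4666)) = Mul(Add(Mul(4, -83), 18051), Add(Rational(14514, 22501), 4666)) = Mul(Add(-332, 18051), Rational(105004180, 22501)) = Mul(17719, Rational(105004180, 22501)) = Rational(1860569065420, 22501)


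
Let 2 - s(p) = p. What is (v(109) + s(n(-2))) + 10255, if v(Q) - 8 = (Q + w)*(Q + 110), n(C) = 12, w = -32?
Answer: 27116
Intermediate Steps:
v(Q) = 8 + (-32 + Q)*(110 + Q) (v(Q) = 8 + (Q - 32)*(Q + 110) = 8 + (-32 + Q)*(110 + Q))
s(p) = 2 - p
(v(109) + s(n(-2))) + 10255 = ((-3512 + 109² + 78*109) + (2 - 1*12)) + 10255 = ((-3512 + 11881 + 8502) + (2 - 12)) + 10255 = (16871 - 10) + 10255 = 16861 + 10255 = 27116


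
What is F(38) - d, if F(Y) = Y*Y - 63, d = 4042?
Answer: -2661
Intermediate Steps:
F(Y) = -63 + Y**2 (F(Y) = Y**2 - 63 = -63 + Y**2)
F(38) - d = (-63 + 38**2) - 1*4042 = (-63 + 1444) - 4042 = 1381 - 4042 = -2661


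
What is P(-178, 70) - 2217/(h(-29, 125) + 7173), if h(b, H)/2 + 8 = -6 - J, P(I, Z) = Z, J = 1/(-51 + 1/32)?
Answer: 812133203/11653559 ≈ 69.690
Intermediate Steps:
J = -32/1631 (J = 1/(-51 + 1/32) = 1/(-1631/32) = -32/1631 ≈ -0.019620)
h(b, H) = -45604/1631 (h(b, H) = -16 + 2*(-6 - 1*(-32/1631)) = -16 + 2*(-6 + 32/1631) = -16 + 2*(-9754/1631) = -16 - 19508/1631 = -45604/1631)
P(-178, 70) - 2217/(h(-29, 125) + 7173) = 70 - 2217/(-45604/1631 + 7173) = 70 - 2217/11653559/1631 = 70 - 2217*1631/11653559 = 70 - 1*3615927/11653559 = 70 - 3615927/11653559 = 812133203/11653559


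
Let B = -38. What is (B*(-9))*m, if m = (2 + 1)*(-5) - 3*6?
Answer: -11286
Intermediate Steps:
m = -33 (m = 3*(-5) - 18 = -15 - 18 = -33)
(B*(-9))*m = -38*(-9)*(-33) = 342*(-33) = -11286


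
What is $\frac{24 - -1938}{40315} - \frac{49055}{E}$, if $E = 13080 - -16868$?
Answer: $- \frac{1918894349}{1207353620} \approx -1.5893$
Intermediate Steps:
$E = 29948$ ($E = 13080 + 16868 = 29948$)
$\frac{24 - -1938}{40315} - \frac{49055}{E} = \frac{24 - -1938}{40315} - \frac{49055}{29948} = \left(24 + 1938\right) \frac{1}{40315} - \frac{49055}{29948} = 1962 \cdot \frac{1}{40315} - \frac{49055}{29948} = \frac{1962}{40315} - \frac{49055}{29948} = - \frac{1918894349}{1207353620}$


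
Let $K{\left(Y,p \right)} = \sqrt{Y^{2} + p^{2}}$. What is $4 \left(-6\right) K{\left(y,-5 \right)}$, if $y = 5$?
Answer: $- 120 \sqrt{2} \approx -169.71$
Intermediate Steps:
$4 \left(-6\right) K{\left(y,-5 \right)} = 4 \left(-6\right) \sqrt{5^{2} + \left(-5\right)^{2}} = - 24 \sqrt{25 + 25} = - 24 \sqrt{50} = - 24 \cdot 5 \sqrt{2} = - 120 \sqrt{2}$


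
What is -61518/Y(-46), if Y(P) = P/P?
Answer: -61518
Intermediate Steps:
Y(P) = 1
-61518/Y(-46) = -61518/1 = -61518*1 = -61518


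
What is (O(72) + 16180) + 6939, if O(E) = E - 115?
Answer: 23076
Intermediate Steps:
O(E) = -115 + E
(O(72) + 16180) + 6939 = ((-115 + 72) + 16180) + 6939 = (-43 + 16180) + 6939 = 16137 + 6939 = 23076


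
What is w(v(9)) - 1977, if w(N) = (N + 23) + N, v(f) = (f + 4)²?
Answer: -1616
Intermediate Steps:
v(f) = (4 + f)²
w(N) = 23 + 2*N (w(N) = (23 + N) + N = 23 + 2*N)
w(v(9)) - 1977 = (23 + 2*(4 + 9)²) - 1977 = (23 + 2*13²) - 1977 = (23 + 2*169) - 1977 = (23 + 338) - 1977 = 361 - 1977 = -1616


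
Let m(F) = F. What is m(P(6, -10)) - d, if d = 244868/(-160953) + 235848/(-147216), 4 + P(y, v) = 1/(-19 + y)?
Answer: -941382419/987285702 ≈ -0.95351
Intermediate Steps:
P(y, v) = -4 + 1/(-19 + y)
d = -237208111/75945054 (d = 244868*(-1/160953) + 235848*(-1/147216) = -18836/12381 - 9827/6134 = -237208111/75945054 ≈ -3.1234)
m(P(6, -10)) - d = (77 - 4*6)/(-19 + 6) - 1*(-237208111/75945054) = (77 - 24)/(-13) + 237208111/75945054 = -1/13*53 + 237208111/75945054 = -53/13 + 237208111/75945054 = -941382419/987285702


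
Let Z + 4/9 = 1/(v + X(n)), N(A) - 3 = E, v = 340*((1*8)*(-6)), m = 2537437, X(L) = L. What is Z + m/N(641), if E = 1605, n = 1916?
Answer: 27404210161/17371224 ≈ 1577.6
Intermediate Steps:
v = -16320 (v = 340*(8*(-6)) = 340*(-48) = -16320)
N(A) = 1608 (N(A) = 3 + 1605 = 1608)
Z = -57625/129636 (Z = -4/9 + 1/(-16320 + 1916) = -4/9 + 1/(-14404) = -4/9 - 1/14404 = -57625/129636 ≈ -0.44451)
Z + m/N(641) = -57625/129636 + 2537437/1608 = 27404210161/17371224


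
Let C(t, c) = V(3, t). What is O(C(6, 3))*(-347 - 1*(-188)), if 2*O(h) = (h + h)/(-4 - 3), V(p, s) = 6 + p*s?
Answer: 3816/7 ≈ 545.14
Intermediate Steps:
C(t, c) = 6 + 3*t
O(h) = -h/7 (O(h) = ((h + h)/(-4 - 3))/2 = ((2*h)/(-7))/2 = ((2*h)*(-1/7))/2 = (-2*h/7)/2 = -h/7)
O(C(6, 3))*(-347 - 1*(-188)) = (-(6 + 3*6)/7)*(-347 - 1*(-188)) = (-(6 + 18)/7)*(-347 + 188) = -1/7*24*(-159) = -24/7*(-159) = 3816/7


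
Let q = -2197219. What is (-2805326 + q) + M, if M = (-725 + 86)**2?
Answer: -4594224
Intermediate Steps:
M = 408321 (M = (-639)**2 = 408321)
(-2805326 + q) + M = (-2805326 - 2197219) + 408321 = -5002545 + 408321 = -4594224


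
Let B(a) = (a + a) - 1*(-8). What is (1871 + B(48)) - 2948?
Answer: -973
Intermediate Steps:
B(a) = 8 + 2*a (B(a) = 2*a + 8 = 8 + 2*a)
(1871 + B(48)) - 2948 = (1871 + (8 + 2*48)) - 2948 = (1871 + (8 + 96)) - 2948 = (1871 + 104) - 2948 = 1975 - 2948 = -973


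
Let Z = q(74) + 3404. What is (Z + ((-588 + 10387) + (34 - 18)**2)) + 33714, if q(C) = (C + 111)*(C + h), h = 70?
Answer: 73813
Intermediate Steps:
q(C) = (70 + C)*(111 + C) (q(C) = (C + 111)*(C + 70) = (111 + C)*(70 + C) = (70 + C)*(111 + C))
Z = 30044 (Z = (7770 + 74**2 + 181*74) + 3404 = (7770 + 5476 + 13394) + 3404 = 26640 + 3404 = 30044)
(Z + ((-588 + 10387) + (34 - 18)**2)) + 33714 = (30044 + ((-588 + 10387) + (34 - 18)**2)) + 33714 = (30044 + (9799 + 16**2)) + 33714 = (30044 + (9799 + 256)) + 33714 = (30044 + 10055) + 33714 = 40099 + 33714 = 73813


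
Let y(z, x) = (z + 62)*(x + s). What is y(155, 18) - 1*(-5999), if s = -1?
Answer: 9688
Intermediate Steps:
y(z, x) = (-1 + x)*(62 + z) (y(z, x) = (z + 62)*(x - 1) = (62 + z)*(-1 + x) = (-1 + x)*(62 + z))
y(155, 18) - 1*(-5999) = (-62 - 1*155 + 62*18 + 18*155) - 1*(-5999) = (-62 - 155 + 1116 + 2790) + 5999 = 3689 + 5999 = 9688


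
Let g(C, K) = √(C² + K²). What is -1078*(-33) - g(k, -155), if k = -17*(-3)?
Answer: 35574 - √26626 ≈ 35411.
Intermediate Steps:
k = 51
-1078*(-33) - g(k, -155) = -1078*(-33) - √(51² + (-155)²) = 35574 - √(2601 + 24025) = 35574 - √26626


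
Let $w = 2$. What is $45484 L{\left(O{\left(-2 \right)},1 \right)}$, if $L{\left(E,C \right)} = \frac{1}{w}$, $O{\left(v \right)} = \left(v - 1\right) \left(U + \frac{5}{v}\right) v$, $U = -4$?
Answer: $22742$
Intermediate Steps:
$O{\left(v \right)} = v \left(-1 + v\right) \left(-4 + \frac{5}{v}\right)$ ($O{\left(v \right)} = \left(v - 1\right) \left(-4 + \frac{5}{v}\right) v = \left(-1 + v\right) \left(-4 + \frac{5}{v}\right) v = v \left(-1 + v\right) \left(-4 + \frac{5}{v}\right)$)
$L{\left(E,C \right)} = \frac{1}{2}$
$45484 L{\left(O{\left(-2 \right)},1 \right)} = 45484 \cdot \frac{1}{2} = 22742$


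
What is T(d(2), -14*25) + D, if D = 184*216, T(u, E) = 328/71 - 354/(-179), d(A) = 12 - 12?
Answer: 505190342/12709 ≈ 39751.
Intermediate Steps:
d(A) = 0
T(u, E) = 83846/12709 (T(u, E) = 328*(1/71) - 354*(-1/179) = 328/71 + 354/179 = 83846/12709)
D = 39744
T(d(2), -14*25) + D = 83846/12709 + 39744 = 505190342/12709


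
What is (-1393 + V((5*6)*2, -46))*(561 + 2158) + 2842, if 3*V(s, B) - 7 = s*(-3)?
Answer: -11824562/3 ≈ -3.9415e+6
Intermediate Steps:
V(s, B) = 7/3 - s (V(s, B) = 7/3 + (s*(-3))/3 = 7/3 + (-3*s)/3 = 7/3 - s)
(-1393 + V((5*6)*2, -46))*(561 + 2158) + 2842 = (-1393 + (7/3 - 5*6*2))*(561 + 2158) + 2842 = (-1393 + (7/3 - 30*2))*2719 + 2842 = (-1393 + (7/3 - 1*60))*2719 + 2842 = (-1393 + (7/3 - 60))*2719 + 2842 = (-1393 - 173/3)*2719 + 2842 = -4352/3*2719 + 2842 = -11833088/3 + 2842 = -11824562/3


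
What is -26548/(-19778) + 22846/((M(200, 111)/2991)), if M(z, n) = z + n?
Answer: 675743093368/3075479 ≈ 2.1972e+5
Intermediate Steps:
M(z, n) = n + z
-26548/(-19778) + 22846/((M(200, 111)/2991)) = -26548/(-19778) + 22846/(((111 + 200)/2991)) = -26548*(-1/19778) + 22846/((311*(1/2991))) = 13274/9889 + 22846/(311/2991) = 13274/9889 + 22846*(2991/311) = 13274/9889 + 68332386/311 = 675743093368/3075479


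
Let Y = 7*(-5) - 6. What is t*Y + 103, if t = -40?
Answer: 1743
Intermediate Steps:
Y = -41 (Y = -35 - 6 = -41)
t*Y + 103 = -40*(-41) + 103 = 1640 + 103 = 1743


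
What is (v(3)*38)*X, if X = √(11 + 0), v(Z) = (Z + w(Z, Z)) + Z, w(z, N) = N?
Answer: 342*√11 ≈ 1134.3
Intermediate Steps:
v(Z) = 3*Z (v(Z) = (Z + Z) + Z = 2*Z + Z = 3*Z)
X = √11 ≈ 3.3166
(v(3)*38)*X = ((3*3)*38)*√11 = (9*38)*√11 = 342*√11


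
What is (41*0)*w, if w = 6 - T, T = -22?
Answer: 0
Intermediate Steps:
w = 28 (w = 6 - 1*(-22) = 6 + 22 = 28)
(41*0)*w = (41*0)*28 = 0*28 = 0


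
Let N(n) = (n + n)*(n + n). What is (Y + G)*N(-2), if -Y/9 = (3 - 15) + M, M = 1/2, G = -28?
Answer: 1208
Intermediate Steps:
M = ½ ≈ 0.50000
N(n) = 4*n² (N(n) = (2*n)*(2*n) = 4*n²)
Y = 207/2 (Y = -9*((3 - 15) + ½) = -9*(-12 + ½) = -9*(-23/2) = 207/2 ≈ 103.50)
(Y + G)*N(-2) = (207/2 - 28)*(4*(-2)²) = 151*(4*4)/2 = (151/2)*16 = 1208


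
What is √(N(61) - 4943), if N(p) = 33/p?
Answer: I*√18390890/61 ≈ 70.303*I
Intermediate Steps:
√(N(61) - 4943) = √(33/61 - 4943) = √(-301490/61) = I*√18390890/61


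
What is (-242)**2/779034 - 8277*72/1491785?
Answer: -188447870678/581075617845 ≈ -0.32431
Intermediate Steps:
(-242)**2/779034 - 8277*72/1491785 = 58564*(1/779034) - 595944*1/1491785 = 29282/389517 - 595944/1491785 = -188447870678/581075617845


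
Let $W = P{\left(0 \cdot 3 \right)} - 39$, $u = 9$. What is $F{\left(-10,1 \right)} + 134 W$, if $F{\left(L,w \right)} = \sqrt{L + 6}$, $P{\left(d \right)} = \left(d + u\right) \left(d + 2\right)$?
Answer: $-2814 + 2 i \approx -2814.0 + 2.0 i$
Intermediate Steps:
$P{\left(d \right)} = \left(2 + d\right) \left(9 + d\right)$ ($P{\left(d \right)} = \left(d + 9\right) \left(d + 2\right) = \left(9 + d\right) \left(2 + d\right) = \left(2 + d\right) \left(9 + d\right)$)
$F{\left(L,w \right)} = \sqrt{6 + L}$
$W = -21$ ($W = \left(18 + \left(0 \cdot 3\right)^{2} + 11 \cdot 0 \cdot 3\right) - 39 = \left(18 + 0^{2} + 11 \cdot 0\right) - 39 = \left(18 + 0 + 0\right) - 39 = 18 - 39 = -21$)
$F{\left(-10,1 \right)} + 134 W = \sqrt{6 - 10} + 134 \left(-21\right) = \sqrt{-4} - 2814 = 2 i - 2814 = -2814 + 2 i$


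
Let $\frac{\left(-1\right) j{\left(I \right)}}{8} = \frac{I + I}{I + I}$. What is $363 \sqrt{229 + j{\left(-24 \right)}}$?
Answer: $363 \sqrt{221} \approx 5396.4$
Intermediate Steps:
$j{\left(I \right)} = -8$ ($j{\left(I \right)} = - 8 \frac{I + I}{I + I} = - 8 \frac{2 I}{2 I} = - 8 \cdot 2 I \frac{1}{2 I} = \left(-8\right) 1 = -8$)
$363 \sqrt{229 + j{\left(-24 \right)}} = 363 \sqrt{229 - 8} = 363 \sqrt{221}$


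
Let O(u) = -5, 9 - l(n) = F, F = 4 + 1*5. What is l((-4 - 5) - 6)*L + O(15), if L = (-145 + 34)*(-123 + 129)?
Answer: -5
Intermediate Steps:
F = 9 (F = 4 + 5 = 9)
l(n) = 0 (l(n) = 9 - 1*9 = 9 - 9 = 0)
L = -666 (L = -111*6 = -666)
l((-4 - 5) - 6)*L + O(15) = 0*(-666) - 5 = 0 - 5 = -5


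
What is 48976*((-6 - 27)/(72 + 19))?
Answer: -1616208/91 ≈ -17761.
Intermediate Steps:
48976*((-6 - 27)/(72 + 19)) = 48976*(-33/91) = -1616208/91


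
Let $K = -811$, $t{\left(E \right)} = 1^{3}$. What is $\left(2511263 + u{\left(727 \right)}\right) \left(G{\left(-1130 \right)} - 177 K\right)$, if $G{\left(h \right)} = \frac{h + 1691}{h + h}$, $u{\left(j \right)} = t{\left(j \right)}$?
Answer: $\frac{203673341370744}{565} \approx 3.6048 \cdot 10^{11}$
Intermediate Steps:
$t{\left(E \right)} = 1$
$u{\left(j \right)} = 1$
$G{\left(h \right)} = \frac{1691 + h}{2 h}$
$\left(2511263 + u{\left(727 \right)}\right) \left(G{\left(-1130 \right)} - 177 K\right) = \left(2511263 + 1\right) \left(\frac{1691 - 1130}{2 \left(-1130\right)} - -143547\right) = 2511264 \left(\frac{1}{2} \left(- \frac{1}{1130}\right) 561 + 143547\right) = 2511264 \left(- \frac{561}{2260} + 143547\right) = 2511264 \cdot \frac{324415659}{2260} = \frac{203673341370744}{565}$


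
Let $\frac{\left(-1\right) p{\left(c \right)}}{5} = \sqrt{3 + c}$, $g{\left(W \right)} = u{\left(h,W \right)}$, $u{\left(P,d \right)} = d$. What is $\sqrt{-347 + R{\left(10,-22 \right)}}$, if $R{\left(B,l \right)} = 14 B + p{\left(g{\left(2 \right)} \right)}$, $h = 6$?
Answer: $\sqrt{-207 - 5 \sqrt{5}} \approx 14.771 i$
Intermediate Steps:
$g{\left(W \right)} = W$
$p{\left(c \right)} = - 5 \sqrt{3 + c}$
$R{\left(B,l \right)} = - 5 \sqrt{5} + 14 B$ ($R{\left(B,l \right)} = 14 B - 5 \sqrt{3 + 2} = 14 B - 5 \sqrt{5} = - 5 \sqrt{5} + 14 B$)
$\sqrt{-347 + R{\left(10,-22 \right)}} = \sqrt{-347 + \left(- 5 \sqrt{5} + 14 \cdot 10\right)} = \sqrt{-347 + \left(- 5 \sqrt{5} + 140\right)} = \sqrt{-347 + \left(140 - 5 \sqrt{5}\right)} = \sqrt{-207 - 5 \sqrt{5}}$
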